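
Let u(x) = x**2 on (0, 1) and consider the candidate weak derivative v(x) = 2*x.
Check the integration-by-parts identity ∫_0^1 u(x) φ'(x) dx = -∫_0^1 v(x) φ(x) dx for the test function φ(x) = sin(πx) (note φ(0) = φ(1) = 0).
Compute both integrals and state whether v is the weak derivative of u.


LHS = -2/π, RHS = -2/π. Yes, v = u' weakly.

u(x) = x**2, classical derivative u'(x) = 2*x.
φ(x) = sin(πx), so φ'(x) = π*cos(π*x).
Note φ(0) = φ(1) = 0, so the boundary term u·φ vanishes.
LHS = ∫_0^1 u(x) φ'(x) dx = ∫_0^1 (π*x^2*cos(π*x)) dx. Term by term:
  ∫_0^1 π*x^2*cos(π*x) dx = -2/π.
So LHS = -2/π.
∫_0^1 v(x) φ(x) dx = ∫_0^1 (2*x*sin(π*x)) dx. Term by term:
  ∫_0^1 2*x*sin(π*x) dx = 2/π.
So RHS = -∫_0^1 v(x) φ(x) dx = -2/π.
LHS = RHS, so the identity holds for this test φ.
Moreover u is smooth here and v(x) = u'(x) = 2*x pointwise, so the identity holds for every test function. Hence v is the weak derivative of u.


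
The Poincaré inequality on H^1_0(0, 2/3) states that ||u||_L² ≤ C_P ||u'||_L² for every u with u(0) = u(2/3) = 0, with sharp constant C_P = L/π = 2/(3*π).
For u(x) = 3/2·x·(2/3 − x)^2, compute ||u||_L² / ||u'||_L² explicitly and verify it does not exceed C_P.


||u||_L² / ||u'||_L² = sqrt(14)/21 < C_P = 2/(3*π).

u(x) = 3/2·x·(2/3 − x)^2, so u'(x) = (3*x - 2)*(9*x - 2)/6.
u(x) = 3/2·x·(2/3 − x)^2 vanishes at x = 0 and x = 2/3, so u ∈ H^1_0(0, 2/3). Differentiate via the product rule and integrate the resulting polynomials term by term.
  ∫_0^2/3 u² dx = ∫_0^2/3 (9*x^6/4 - 6*x^5 + 6*x^4 - 8*x^3/3 + 4*x^2/9) dx. Term by term:
    ∫_0^2/3 9*x^6/4 dx = 32/1701;  ∫_0^2/3 -6*x^5 dx = -64/729;  ∫_0^2/3 6*x^4 dx = 64/405;
    ∫_0^2/3 -8*x^3/3 dx = -32/243;  ∫_0^2/3 4*x^2/9 dx = 32/729.
  Sum: 32/1701 − 64/729 + 64/405 − 32/243 + 32/729 = 32/25515.
  ∫_0^2/3 (u')² dx = ∫_0^2/3 (81*x^4/4 - 36*x^3 + 22*x^2 - 16*x/3 + 4/9) dx. Term by term:
    ∫_0^2/3 81*x^4/4 dx = 8/15;  ∫_0^2/3 -36*x^3 dx = -16/9;  ∫_0^2/3 22*x^2 dx = 176/81;
    ∫_0^2/3 -16*x/3 dx = -32/27;  ∫_0^2/3 4/9 dx = 8/27.
  Sum: 8/15 − 16/9 + 176/81 − 32/27 + 8/27 = 16/405.
∫_0^2/3 u² dx = 32/25515, so ||u||_L² = 4*sqrt(70)/945.
∫_0^2/3 (u')² dx = 16/405, so ||u'||_L² = 4*sqrt(5)/45.
Ratio ||u||_L² / ||u'||_L² = sqrt(14)/21.
Sharp Poincaré constant on H^1_0(0, 2/3) is C_P = L/π = 2/(3*π), achieved by sin(3*π/2·x).
A polynomial bump cannot attain the sharp Poincaré constant (only the first sine eigenfunction does), so the ratio is strictly less than C_P, consistent with ||u||_L² ≤ C_P ||u'||_L².


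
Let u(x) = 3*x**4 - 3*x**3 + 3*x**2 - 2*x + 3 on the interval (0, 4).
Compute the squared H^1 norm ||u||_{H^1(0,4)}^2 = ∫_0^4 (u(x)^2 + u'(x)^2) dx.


||u||_{H^1}^2 = 41046836/105

The H^1 norm (squared) on an interval (0, L) is
  ||u||_{H^1}^2 = ∫_0^L u(x)^2 dx + ∫_0^L u'(x)^2 dx.
Compute u'(x) = 12*x**3 - 9*x**2 + 6*x - 2.
Then u(x)^2 = 9*x**8 - 18*x**7 + 27*x**6 - 30*x**5 + 39*x**4 - 30*x**3 + 22*x**2 - 12*x + 9 and u'(x)^2 = 144*x**6 - 216*x**5 + 225*x**4 - 156*x**3 + 72*x**2 - 24*x + 4.
Integrate each monomial from 0 to 4 using ∫_0^4 c·x^n dx = c·4^(n+1)/(n+1):
  ∫_0^4 u(x)^2 dx = ∫_0^4 (9*x^8 - 18*x^7 + 27*x^6 - 30*x^5 + 39*x^4 - 30*x^3 + 22*x^2 - 12*x + 9) dx. Term by term:
    ∫_0^4 9*x^8 dx = 262144;  ∫_0^4 -18*x^7 dx = -147456;  ∫_0^4 27*x^6 dx = 442368/7;
    ∫_0^4 -30*x^5 dx = -20480;  ∫_0^4 39*x^4 dx = 39936/5;  ∫_0^4 -30*x^3 dx = -1920;
    ∫_0^4 22*x^2 dx = 1408/3;  ∫_0^4 -12*x dx = -96;  ∫_0^4 9 dx = 36.
  Sum: 262144 − 147456 + 442368/7 − 20480 + 39936/5 − 1920 + 1408/3 − 96 + 36 = 17207396/105.
  ∫_0^4 u'(x)^2 dx = ∫_0^4 (144*x^6 - 216*x^5 + 225*x^4 - 156*x^3 + 72*x^2 - 24*x + 4) dx. Term by term:
    ∫_0^4 144*x^6 dx = 2359296/7;  ∫_0^4 -216*x^5 dx = -147456;  ∫_0^4 225*x^4 dx = 46080;
    ∫_0^4 -156*x^3 dx = -9984;  ∫_0^4 72*x^2 dx = 1536;  ∫_0^4 -24*x dx = -192;
    ∫_0^4 4 dx = 16.
  Sum: 2359296/7 − 147456 + 46080 − 9984 + 1536 − 192 + 16 = 1589296/7.
Adding: ||u||_{H^1}^2 = 17207396/105 + 1589296/7 = 41046836/105.


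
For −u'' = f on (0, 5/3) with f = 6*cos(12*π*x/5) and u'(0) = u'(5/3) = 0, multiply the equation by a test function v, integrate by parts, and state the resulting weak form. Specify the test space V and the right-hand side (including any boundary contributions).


V = H^1(0, 5/3) (no boundary constraint on v; u is determined up to an additive constant); weak form: ∫_0^5/3 u'v' dx = ∫_0^5/3 (6*cos(12*π*x/5)) v dx for all v ∈ V.

Multiply both sides by a test function v and integrate from 0 to 5/3:
  ∫_0^5/3 −u''(x) v(x) dx = ∫_0^5/3 f(x) v(x) dx.
Integrate the LHS by parts once:
  ∫_0^5/3 −u'' v dx = −[u'(x) v(x)]_0^5/3 + ∫_0^5/3 u'(x) v'(x) dx.
Thus ∫_0^5/3 u'(x) v'(x) dx = ∫_0^5/3 f(x) v(x) dx + [u'(x) v(x)]_0^5/3.
Choose V so that boundary terms are either known or forced to vanish.
u has homogeneous Neumann: u'(0) = u'(5/3) = 0. So [u' v]_0^5/3 = 0·v(5/3) − 0·v(0) = 0 for any v; take V = H^1(0, 5/3).
Weak formulation: find u (satisfying any essential BC) such that ∫_0^5/3 u'(x) v'(x) dx = ∫_0^5/3 f v dx for all v ∈ V (homogeneous Neumann, so boundary terms vanish).
Substituting f(x) = 6*cos(12*π*x/5), the right-hand side is ∫_0^5/3 (6*cos(12*π*x/5)) v dx.
Compatibility check (pure Neumann): taking v ≡ 1 ∈ V gives 0 = ∫_0^5/3 f dx + (0) − (0), i.e. ∫_0^5/3 f dx must equal u'(0) − u'(5/3) = 0. Indeed ∫_0^5/3 (6*cos(12*π*x/5)) dx = 0, so the data are compatible. The solution is then unique only up to an additive constant (fix it e.g. by requiring ∫_0^5/3 u dx = 0).


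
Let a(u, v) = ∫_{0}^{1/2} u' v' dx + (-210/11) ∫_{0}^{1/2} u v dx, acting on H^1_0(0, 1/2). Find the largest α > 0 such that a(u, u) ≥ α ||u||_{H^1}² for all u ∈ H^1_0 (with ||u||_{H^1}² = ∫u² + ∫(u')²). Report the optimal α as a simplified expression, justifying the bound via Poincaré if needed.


α = 2*(-105 + 22*π^2)/(11*(1 + 4*π^2))

Coercivity of a(·,·) on H^1_0(0, 1/2) means a(u, u) ≥ α ||u||_{H^1}² for every u ∈ H^1_0.
The interval has length L = 1/2, and Poincaré/coercivity depend only on L. Here a(u, u) = ∫(u')² + (-210/11)·∫u².
Here c = -210/11 < 0 with |c| < (π/L)² = 4*π^2, so coercivity still holds. The condition a(u,u) ≥ α||u||_{H^1}² reads (1−α)∫(u')² ≥ (α−c)∫u². Any admissible α is ≤ 1 (rapidly oscillating u have ∫u²/∫(u')² → 0), and α = 1 would force 0 ≥ (1−c)∫u², impossible since c < 1; so 1−α > 0. By the sharp Poincaré inequality on H^1_0 of an interval of length L, ∫(u')² ≥ (π/L)²∫u² with equality for the first sine mode sin(π(x−x₀)/L) (x₀ the left endpoint), so the inequality holds for all u iff (1−α)(π/L)² ≥ α − c, i.e. α ≤ ((π/L)² + c)/((π/L)² + 1) = (1 + c(L/π)²)/(1 + (L/π)²). (Direct route, valid since c ≤ 0: Poincaré gives c∫u² ≥ c(L/π)²∫(u')², so a(u,u) ≥ (1 + c(L/π)²)∫(u')², while ||u||_{H^1}² ≤ (1 + (L/π)²)∫(u')²; dividing yields the same α.) With (π/L)² = 4*π^2 and c = -210/11, the largest admissible constant is α = ((π/L)² + c)/((π/L)² + 1).
Simplifying, α = 2*(-105 + 22*π^2)/(11*(1 + 4*π^2)).


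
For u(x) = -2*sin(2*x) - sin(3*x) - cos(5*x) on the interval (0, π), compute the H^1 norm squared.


||u||_{H^1(0,π)}^2 = -416/21 + 28*π

u'(x) = 5*sin(5*x) - 4*cos(2*x) - 3*cos(3*x).
Expand u² and (u')² and integrate term by term on (0, π), using: for integers n ≥ 1, ∫_0^π sin²(nx) dx = ∫_0^π cos²(nx) dx = π/2; for n ≠ n', ∫_0^π sin(nx)sin(n'x) dx = ∫_0^π cos(nx)cos(n'x) dx = 0; and by product-to-sum, ∫_0^π sin(nx)cos(n'x) dx = ½∫_0^π [sin((n+n')x) + sin((n−n')x)] dx, which is 0 when n+n' is even and 2n/(n²−n'²) when n+n' is odd (it need not vanish on (0, π)).
  u² squared terms: (-1)²·∫cos(5x)² dx = 1·π/2 = π/2;  (-1)²·∫sin(3x)² dx = 1·π/2 = π/2;  (-2)²·∫sin(2x)² dx = 4·π/2 = 2*π.
  u² cross terms: 2·(-1)·(-1)·∫cos(5x)·sin(3x) dx = 2·(0) = 0;  2·(-1)·(-2)·∫cos(5x)·sin(2x) dx = 4·(-4/21) = -16/21;  2·(-1)·(-2)·∫sin(3x)·sin(2x) dx = 4·(0) = 0.
  So ∫_0^π u² dx = π/2 + π/2 + 2*π + 0 − 16/21 + 0 = -16/21 + 3*π.
  (u')² squared terms: (-4)²·∫cos(2x)² dx = 16·π/2 = 8*π;  (-3)²·∫cos(3x)² dx = 9·π/2 = 9*π/2;  (5)²·∫sin(5x)² dx = 25·π/2 = 25*π/2.
  (u')² cross terms: 2·(-4)·(-3)·∫cos(2x)·cos(3x) dx = 24·(0) = 0;  2·(-4)·(5)·∫cos(2x)·sin(5x) dx = -40·(10/21) = -400/21;  2·(-3)·(5)·∫cos(3x)·sin(5x) dx = -30·(0) = 0.
  So ∫_0^π (u')² dx = 8*π + 9*π/2 + 25*π/2 + 0 − 400/21 + 0 = -400/21 + 25*π.
||u||_{H^1}^2 = (-16/21 + 3*π) + (-400/21 + 25*π) = -416/21 + 28*π.


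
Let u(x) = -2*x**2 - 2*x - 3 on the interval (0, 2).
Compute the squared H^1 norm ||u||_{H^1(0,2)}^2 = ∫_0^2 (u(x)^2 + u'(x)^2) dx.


||u||_{H^1}^2 = 3374/15

The H^1 norm (squared) on an interval (0, L) is
  ||u||_{H^1}^2 = ∫_0^L u(x)^2 dx + ∫_0^L u'(x)^2 dx.
Compute u'(x) = -4*x - 2.
Then u(x)^2 = 4*x**4 + 8*x**3 + 16*x**2 + 12*x + 9 and u'(x)^2 = 16*x**2 + 16*x + 4.
Integrate each monomial from 0 to 2 using ∫_0^2 c·x^n dx = c·2^(n+1)/(n+1):
  ∫_0^2 u(x)^2 dx = ∫_0^2 (4*x^4 + 8*x^3 + 16*x^2 + 12*x + 9) dx. Term by term:
    ∫_0^2 4*x^4 dx = 128/5;  ∫_0^2 8*x^3 dx = 32;  ∫_0^2 16*x^2 dx = 128/3;
    ∫_0^2 12*x dx = 24;  ∫_0^2 9 dx = 18.
  Sum: 128/5 + 32 + 128/3 + 24 + 18 = 2134/15.
  ∫_0^2 u'(x)^2 dx = ∫_0^2 (16*x^2 + 16*x + 4) dx. Term by term:
    ∫_0^2 16*x^2 dx = 128/3;  ∫_0^2 16*x dx = 32;  ∫_0^2 4 dx = 8.
  Sum: 128/3 + 32 + 8 = 248/3.
Adding: ||u||_{H^1}^2 = 2134/15 + 248/3 = 3374/15.


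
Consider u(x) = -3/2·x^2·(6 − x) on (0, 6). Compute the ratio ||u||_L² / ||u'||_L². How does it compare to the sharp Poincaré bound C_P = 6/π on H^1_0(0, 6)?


||u||_L² / ||u'||_L² = 3*sqrt(14)/7 < C_P = 6/π.

u(x) = -3/2·x^2·(6 − x), so u'(x) = 9*x*(x - 4)/2.
u(x) = -3/2·x^2·(6 − x) vanishes at x = 0 and x = 6, so u ∈ H^1_0(0, 6). Differentiate via the product rule and integrate the resulting polynomials term by term.
  ∫_0^6 u² dx = ∫_0^6 (9*x^6/4 - 27*x^5 + 81*x^4) dx. Term by term:
    ∫_0^6 9*x^6/4 dx = 629856/7;  ∫_0^6 -27*x^5 dx = -209952;  ∫_0^6 81*x^4 dx = 629856/5.
  Sum: 629856/7 − 209952 + 629856/5 = 209952/35.
  ∫_0^6 (u')² dx = ∫_0^6 (81*x^4/4 - 162*x^3 + 324*x^2) dx. Term by term:
    ∫_0^6 81*x^4/4 dx = 157464/5;  ∫_0^6 -162*x^3 dx = -52488;  ∫_0^6 324*x^2 dx = 23328.
  Sum: 157464/5 − 52488 + 23328 = 11664/5.
∫_0^6 u² dx = 209952/35, so ||u||_L² = 324*sqrt(70)/35.
∫_0^6 (u')² dx = 11664/5, so ||u'||_L² = 108*sqrt(5)/5.
Ratio ||u||_L² / ||u'||_L² = 3*sqrt(14)/7.
Sharp Poincaré constant on H^1_0(0, 6) is C_P = L/π = 6/π, achieved by sin(π/6·x).
A polynomial bump cannot attain the sharp Poincaré constant (only the first sine eigenfunction does), so the ratio is strictly less than C_P, consistent with ||u||_L² ≤ C_P ||u'||_L².


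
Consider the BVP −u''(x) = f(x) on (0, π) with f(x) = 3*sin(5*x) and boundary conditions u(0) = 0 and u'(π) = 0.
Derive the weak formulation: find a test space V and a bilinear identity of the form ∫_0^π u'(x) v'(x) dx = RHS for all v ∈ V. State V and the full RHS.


V = {v ∈ H^1(0, π) : v(0) = 0} (test functions vanish at x = 0 where u is specified); weak form: ∫_0^π u'v' dx = ∫_0^π (3*sin(5*x)) v dx for all v ∈ V.

Multiply both sides by a test function v and integrate from 0 to π:
  ∫_0^π −u''(x) v(x) dx = ∫_0^π f(x) v(x) dx.
Integrate the LHS by parts once:
  ∫_0^π −u'' v dx = −[u'(x) v(x)]_0^π + ∫_0^π u'(x) v'(x) dx.
Thus ∫_0^π u'(x) v'(x) dx = ∫_0^π f(x) v(x) dx + [u'(x) v(x)]_0^π.
Choose V so that boundary terms are either known or forced to vanish.
Mixed BC: u(0) = 0 (Dirichlet) and u'(π) = 0 (Neumann). Define V = {v ∈ H^1(0, π) : v(0) = 0}. Then [u' v]_0^π = u'(π)·v(π) − u'(0)·0 = 0.
Weak formulation: find u (satisfying any essential BC) such that ∫_0^π u'(x) v'(x) dx = ∫_0^π f v dx for all v ∈ V (Dirichlet at 0 absorbed into V; the Neumann datum at x = π is zero, so no boundary term remains).
Substituting f(x) = 3*sin(5*x), the right-hand side is ∫_0^π (3*sin(5*x)) v dx.


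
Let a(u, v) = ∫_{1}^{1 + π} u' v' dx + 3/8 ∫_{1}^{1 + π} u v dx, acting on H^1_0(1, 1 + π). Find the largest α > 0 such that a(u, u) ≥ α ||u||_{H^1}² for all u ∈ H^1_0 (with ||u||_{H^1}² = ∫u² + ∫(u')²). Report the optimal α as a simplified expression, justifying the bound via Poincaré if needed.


α = 11/16

Coercivity of a(·,·) on H^1_0(1, 1 + π) means a(u, u) ≥ α ||u||_{H^1}² for every u ∈ H^1_0.
The interval has length L = π, and Poincaré/coercivity depend only on L. Here a(u, u) = ∫(u')² + (3/8)·∫u².
Here 0 < c = 3/8 < 1. The condition a(u,u) ≥ α||u||_{H^1}² reads (1−α)∫(u')² ≥ (α−c)∫u². Any admissible α is ≤ 1 (rapidly oscillating u have ∫u²/∫(u')² → 0), and α = 1 would force 0 ≥ (1−c)∫u², impossible since c < 1; so 1−α > 0. By the sharp Poincaré inequality on H^1_0 of an interval of length L, ∫(u')² ≥ (π/L)²∫u² with equality for the first sine mode sin(π(x−x₀)/L) (x₀ the left endpoint), so the inequality holds for all u iff (1−α)(π/L)² ≥ α − c, i.e. α ≤ ((π/L)² + c)/((π/L)² + 1) = (1 + c(L/π)²)/(1 + (L/π)²). With (π/L)² = 1 and c = 3/8, the largest admissible constant is α = ((π/L)² + c)/((π/L)² + 1).
Simplifying, α = 11/16.


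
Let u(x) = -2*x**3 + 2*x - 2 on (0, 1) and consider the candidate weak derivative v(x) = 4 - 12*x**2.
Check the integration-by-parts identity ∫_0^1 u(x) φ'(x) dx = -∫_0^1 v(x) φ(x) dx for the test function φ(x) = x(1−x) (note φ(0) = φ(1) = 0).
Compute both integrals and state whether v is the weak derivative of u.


LHS = -1/30, RHS = -1/15. No, v is not the weak derivative of u.

u(x) = -2*x**3 + 2*x - 2, classical derivative u'(x) = 2 - 6*x**2.
φ(x) = x(1−x), so φ'(x) = 1 - 2*x.
Note φ(0) = φ(1) = 0, so the boundary term u·φ vanishes.
LHS = ∫_0^1 u(x) φ'(x) dx = ∫_0^1 (4*x^4 - 2*x^3 - 4*x^2 + 6*x - 2) dx. Term by term:
  ∫_0^1 4*x^4 dx = 4/5;  ∫_0^1 -2*x^3 dx = -1/2;  ∫_0^1 -4*x^2 dx = -4/3;
  ∫_0^1 6*x dx = 3;  ∫_0^1 -2 dx = -2.
Sum: 4/5 − 1/2 − 4/3 + 3 − 2 = -1/30.
So LHS = -1/30.
∫_0^1 v(x) φ(x) dx = ∫_0^1 (12*x^4 - 12*x^3 - 4*x^2 + 4*x) dx. Term by term:
  ∫_0^1 12*x^4 dx = 12/5;  ∫_0^1 -12*x^3 dx = -3;  ∫_0^1 -4*x^2 dx = -4/3;
  ∫_0^1 4*x dx = 2.
Sum: 12/5 − 3 − 4/3 + 2 = 1/15.
So RHS = -∫_0^1 v(x) φ(x) dx = -1/15.
LHS − RHS = 1/30 ≠ 0, so the identity fails.
(For a valid weak derivative the identity must hold for EVERY test function, in particular this one. The failure shows v is NOT the weak derivative of u.)
Correct weak derivative would be u'(x) = 2 - 6*x**2.


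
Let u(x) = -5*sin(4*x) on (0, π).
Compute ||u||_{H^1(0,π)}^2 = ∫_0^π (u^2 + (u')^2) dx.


||u||_{H^1(0,π)}^2 = 425*π/2

u'(x) = -20*cos(4*x).
Expand u² and (u')² and integrate term by term on (0, π), using: for integers n ≥ 1, ∫_0^π sin²(nx) dx = ∫_0^π cos²(nx) dx = π/2; for n ≠ n', ∫_0^π sin(nx)sin(n'x) dx = ∫_0^π cos(nx)cos(n'x) dx = 0; and by product-to-sum, ∫_0^π sin(nx)cos(n'x) dx = ½∫_0^π [sin((n+n')x) + sin((n−n')x)] dx, which is 0 when n+n' is even and 2n/(n²−n'²) when n+n' is odd (it need not vanish on (0, π)).
  u² squared terms: (-5)²·∫sin(4x)² dx = 25·π/2 = 25*π/2.
  So ∫_0^π u² dx = 25*π/2.
  (u')² squared terms: (-20)²·∫cos(4x)² dx = 400·π/2 = 200*π.
  So ∫_0^π (u')² dx = 200*π.
||u||_{H^1}^2 = (25*π/2) + (200*π) = 425*π/2.


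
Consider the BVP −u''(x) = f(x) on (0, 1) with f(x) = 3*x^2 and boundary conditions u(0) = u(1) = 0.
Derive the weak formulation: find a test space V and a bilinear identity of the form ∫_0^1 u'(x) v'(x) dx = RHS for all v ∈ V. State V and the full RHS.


V = H^1_0(0, 1) (so v(0) = v(1) = 0); weak form: ∫_0^1 u'v' dx = ∫_0^1 (3*x^2) v dx for all v ∈ V.

Multiply both sides by a test function v and integrate from 0 to 1:
  ∫_0^1 −u''(x) v(x) dx = ∫_0^1 f(x) v(x) dx.
Integrate the LHS by parts once:
  ∫_0^1 −u'' v dx = −[u'(x) v(x)]_0^1 + ∫_0^1 u'(x) v'(x) dx.
Thus ∫_0^1 u'(x) v'(x) dx = ∫_0^1 f(x) v(x) dx + [u'(x) v(x)]_0^1.
Choose V so that boundary terms are either known or forced to vanish.
u is Dirichlet: u(0) = u(1) = 0. Let V = H^1_0(0, 1); then v(0) = v(1) = 0, and [u' v]_0^1 = 0.
Weak formulation: find u (satisfying any essential BC) such that ∫_0^1 u'(x) v'(x) dx = ∫_0^1 f v dx for all v ∈ V.
Substituting f(x) = 3*x^2, the right-hand side is ∫_0^1 (3*x^2) v dx.


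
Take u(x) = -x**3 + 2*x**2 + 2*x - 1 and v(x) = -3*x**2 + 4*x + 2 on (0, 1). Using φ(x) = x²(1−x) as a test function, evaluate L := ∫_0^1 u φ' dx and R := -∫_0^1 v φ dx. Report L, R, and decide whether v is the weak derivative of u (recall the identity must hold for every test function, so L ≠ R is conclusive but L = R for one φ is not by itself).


LHS = -4/15, RHS = -4/15. Yes, v = u' weakly.

u(x) = -x**3 + 2*x**2 + 2*x - 1, classical derivative u'(x) = -3*x**2 + 4*x + 2.
φ(x) = x²(1−x), so φ'(x) = x*(2 - 3*x).
Note φ(0) = φ(1) = 0, so the boundary term u·φ vanishes.
LHS = ∫_0^1 u(x) φ'(x) dx = ∫_0^1 (3*x^5 - 8*x^4 - 2*x^3 + 7*x^2 - 2*x) dx. Term by term:
  ∫_0^1 3*x^5 dx = 1/2;  ∫_0^1 -8*x^4 dx = -8/5;  ∫_0^1 -2*x^3 dx = -1/2;
  ∫_0^1 7*x^2 dx = 7/3;  ∫_0^1 -2*x dx = -1.
Sum: 1/2 − 8/5 − 1/2 + 7/3 − 1 = -4/15.
So LHS = -4/15.
∫_0^1 v(x) φ(x) dx = ∫_0^1 (3*x^5 - 7*x^4 + 2*x^3 + 2*x^2) dx. Term by term:
  ∫_0^1 3*x^5 dx = 1/2;  ∫_0^1 -7*x^4 dx = -7/5;  ∫_0^1 2*x^3 dx = 1/2;
  ∫_0^1 2*x^2 dx = 2/3.
Sum: 1/2 − 7/5 + 1/2 + 2/3 = 4/15.
So RHS = -∫_0^1 v(x) φ(x) dx = -4/15.
LHS = RHS, so the identity holds for this test φ.
Moreover u is smooth here and v(x) = u'(x) = -3*x**2 + 4*x + 2 pointwise, so the identity holds for every test function. Hence v is the weak derivative of u.


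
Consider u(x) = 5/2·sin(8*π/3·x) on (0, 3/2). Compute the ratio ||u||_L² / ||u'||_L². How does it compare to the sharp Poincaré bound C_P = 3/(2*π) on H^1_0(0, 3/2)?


||u||_L² / ||u'||_L² = 3/(8*π) < C_P = 3/(2*π).

u(x) = 5/2·sin(8*π/3·x), so u'(x) = 20*π*cos(8*π*x/3)/3.
Writing u(x) = A·sin(kπx/L) with A = 5/2 and k = 4, use ∫_0^L sin²(kπx/L) dx = L/2 and ∫_0^L cos²(kπx/L) dx = L/2.
u² = 25/4·sin²(8*π/3·x) and (u')² = 400*π^2/9·cos²(8*π/3·x), and each of sin², cos² integrates to L/2 = 3/4 over (0, 3/2).
∫_0^3/2 u² dx = 75/16, so ||u||_L² = 5*sqrt(3)/4.
∫_0^3/2 (u')² dx = 100*π^2/3, so ||u'||_L² = 10*sqrt(3)*π/3.
Ratio ||u||_L² / ||u'||_L² = 3/(8*π).
Sharp Poincaré constant on H^1_0(0, 3/2) is C_P = L/π = 3/(2*π), achieved by sin(2*π/3·x).
This is the k = 4 harmonic; the ratio L/(kπ) is strictly less than C_P = L/π, consistent with the sharp inequality ||u||_L² ≤ C_P ||u'||_L².


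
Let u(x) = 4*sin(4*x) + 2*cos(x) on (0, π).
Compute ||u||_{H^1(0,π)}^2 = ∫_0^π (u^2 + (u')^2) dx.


||u||_{H^1(0,π)}^2 = 256/15 + 140*π

u'(x) = -2*sin(x) + 16*cos(4*x).
Expand u² and (u')² and integrate term by term on (0, π), using: for integers n ≥ 1, ∫_0^π sin²(nx) dx = ∫_0^π cos²(nx) dx = π/2; for n ≠ n', ∫_0^π sin(nx)sin(n'x) dx = ∫_0^π cos(nx)cos(n'x) dx = 0; and by product-to-sum, ∫_0^π sin(nx)cos(n'x) dx = ½∫_0^π [sin((n+n')x) + sin((n−n')x)] dx, which is 0 when n+n' is even and 2n/(n²−n'²) when n+n' is odd (it need not vanish on (0, π)).
  u² squared terms: (2)²·∫cos(x)² dx = 4·π/2 = 2*π;  (4)²·∫sin(4x)² dx = 16·π/2 = 8*π.
  u² cross terms: 2·(2)·(4)·∫cos(x)·sin(4x) dx = 16·(8/15) = 128/15.
  So ∫_0^π u² dx = 2*π + 8*π + 128/15 = 128/15 + 10*π.
  (u')² squared terms: (-2)²·∫sin(x)² dx = 4·π/2 = 2*π;  (16)²·∫cos(4x)² dx = 256·π/2 = 128*π.
  (u')² cross terms: 2·(-2)·(16)·∫sin(x)·cos(4x) dx = -64·(-2/15) = 128/15.
  So ∫_0^π (u')² dx = 2*π + 128*π + 128/15 = 128/15 + 130*π.
||u||_{H^1}^2 = (128/15 + 10*π) + (128/15 + 130*π) = 256/15 + 140*π.


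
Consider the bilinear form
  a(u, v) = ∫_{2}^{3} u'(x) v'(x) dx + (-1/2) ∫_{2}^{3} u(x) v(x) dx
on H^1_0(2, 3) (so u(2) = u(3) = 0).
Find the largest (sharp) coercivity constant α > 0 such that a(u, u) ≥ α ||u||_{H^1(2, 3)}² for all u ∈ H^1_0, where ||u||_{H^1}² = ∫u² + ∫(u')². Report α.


α = (-1/2 + π^2)/(1 + π^2)

Coercivity of a(·,·) on H^1_0(2, 3) means a(u, u) ≥ α ||u||_{H^1}² for every u ∈ H^1_0.
The interval has length L = 1, and Poincaré/coercivity depend only on L. Here a(u, u) = ∫(u')² + (-1/2)·∫u².
Here c = -1/2 < 0 with |c| < (π/L)² = π^2, so coercivity still holds. The condition a(u,u) ≥ α||u||_{H^1}² reads (1−α)∫(u')² ≥ (α−c)∫u². Any admissible α is ≤ 1 (rapidly oscillating u have ∫u²/∫(u')² → 0), and α = 1 would force 0 ≥ (1−c)∫u², impossible since c < 1; so 1−α > 0. By the sharp Poincaré inequality on H^1_0 of an interval of length L, ∫(u')² ≥ (π/L)²∫u² with equality for the first sine mode sin(π(x−x₀)/L) (x₀ the left endpoint), so the inequality holds for all u iff (1−α)(π/L)² ≥ α − c, i.e. α ≤ ((π/L)² + c)/((π/L)² + 1) = (1 + c(L/π)²)/(1 + (L/π)²). (Direct route, valid since c ≤ 0: Poincaré gives c∫u² ≥ c(L/π)²∫(u')², so a(u,u) ≥ (1 + c(L/π)²)∫(u')², while ||u||_{H^1}² ≤ (1 + (L/π)²)∫(u')²; dividing yields the same α.) With (π/L)² = π^2 and c = -1/2, the largest admissible constant is α = ((π/L)² + c)/((π/L)² + 1).
Simplifying, α = (-1/2 + π^2)/(1 + π^2).


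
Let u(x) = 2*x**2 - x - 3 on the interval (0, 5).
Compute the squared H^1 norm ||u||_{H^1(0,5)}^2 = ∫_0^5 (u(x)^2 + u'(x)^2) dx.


||u||_{H^1}^2 = 6325/3

The H^1 norm (squared) on an interval (0, L) is
  ||u||_{H^1}^2 = ∫_0^L u(x)^2 dx + ∫_0^L u'(x)^2 dx.
Compute u'(x) = 4*x - 1.
Then u(x)^2 = 4*x**4 - 4*x**3 - 11*x**2 + 6*x + 9 and u'(x)^2 = 16*x**2 - 8*x + 1.
Integrate each monomial from 0 to 5 using ∫_0^5 c·x^n dx = c·5^(n+1)/(n+1):
  ∫_0^5 u(x)^2 dx = ∫_0^5 (4*x^4 - 4*x^3 - 11*x^2 + 6*x + 9) dx. Term by term:
    ∫_0^5 4*x^4 dx = 2500;  ∫_0^5 -4*x^3 dx = -625;  ∫_0^5 -11*x^2 dx = -1375/3;
    ∫_0^5 6*x dx = 75;  ∫_0^5 9 dx = 45.
  Sum: 2500 − 625 − 1375/3 + 75 + 45 = 4610/3.
  ∫_0^5 u'(x)^2 dx = ∫_0^5 (16*x^2 - 8*x + 1) dx. Term by term:
    ∫_0^5 16*x^2 dx = 2000/3;  ∫_0^5 -8*x dx = -100;  ∫_0^5 1 dx = 5.
  Sum: 2000/3 − 100 + 5 = 1715/3.
Adding: ||u||_{H^1}^2 = 4610/3 + 1715/3 = 6325/3.


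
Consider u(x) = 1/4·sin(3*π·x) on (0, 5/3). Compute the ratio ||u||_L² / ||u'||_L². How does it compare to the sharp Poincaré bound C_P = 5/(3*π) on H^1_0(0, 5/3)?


||u||_L² / ||u'||_L² = 1/(3*π) < C_P = 5/(3*π).

u(x) = 1/4·sin(3*π·x), so u'(x) = 3*π*cos(3*π*x)/4.
Writing u(x) = A·sin(kπx/L) with A = 1/4 and k = 5, use ∫_0^L sin²(kπx/L) dx = L/2 and ∫_0^L cos²(kπx/L) dx = L/2.
u² = 1/16·sin²(3*π·x) and (u')² = 9*π^2/16·cos²(3*π·x), and each of sin², cos² integrates to L/2 = 5/6 over (0, 5/3).
∫_0^5/3 u² dx = 5/96, so ||u||_L² = sqrt(30)/24.
∫_0^5/3 (u')² dx = 15*π^2/32, so ||u'||_L² = sqrt(30)*π/8.
Ratio ||u||_L² / ||u'||_L² = 1/(3*π).
Sharp Poincaré constant on H^1_0(0, 5/3) is C_P = L/π = 5/(3*π), achieved by sin(3*π/5·x).
This is the k = 5 harmonic; the ratio L/(kπ) is strictly less than C_P = L/π, consistent with the sharp inequality ||u||_L² ≤ C_P ||u'||_L².


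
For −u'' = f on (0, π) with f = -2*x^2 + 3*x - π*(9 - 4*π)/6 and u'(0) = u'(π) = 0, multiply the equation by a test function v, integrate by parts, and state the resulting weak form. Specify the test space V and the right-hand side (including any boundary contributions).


V = H^1(0, π) (no boundary constraint on v; u is determined up to an additive constant); weak form: ∫_0^π u'v' dx = ∫_0^π (-2*x^2 + 3*x - π*(9 - 4*π)/6) v dx for all v ∈ V.

Multiply both sides by a test function v and integrate from 0 to π:
  ∫_0^π −u''(x) v(x) dx = ∫_0^π f(x) v(x) dx.
Integrate the LHS by parts once:
  ∫_0^π −u'' v dx = −[u'(x) v(x)]_0^π + ∫_0^π u'(x) v'(x) dx.
Thus ∫_0^π u'(x) v'(x) dx = ∫_0^π f(x) v(x) dx + [u'(x) v(x)]_0^π.
Choose V so that boundary terms are either known or forced to vanish.
u has homogeneous Neumann: u'(0) = u'(π) = 0. So [u' v]_0^π = 0·v(π) − 0·v(0) = 0 for any v; take V = H^1(0, π).
Weak formulation: find u (satisfying any essential BC) such that ∫_0^π u'(x) v'(x) dx = ∫_0^π f v dx for all v ∈ V (homogeneous Neumann, so boundary terms vanish).
Substituting f(x) = -2*x^2 + 3*x - π*(9 - 4*π)/6, the right-hand side is ∫_0^π (-2*x^2 + 3*x - π*(9 - 4*π)/6) v dx.
Compatibility check (pure Neumann): taking v ≡ 1 ∈ V gives 0 = ∫_0^π f dx + (0) − (0), i.e. ∫_0^π f dx must equal u'(0) − u'(π) = 0. Indeed ∫_0^π (-2*x^2 + 3*x - π*(9 - 4*π)/6) dx = 0, so the data are compatible. The solution is then unique only up to an additive constant (fix it e.g. by requiring ∫_0^π u dx = 0).


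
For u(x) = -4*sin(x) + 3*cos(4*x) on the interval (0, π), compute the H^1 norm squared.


||u||_{H^1(0,π)}^2 = 272/5 + 185*π/2

u'(x) = -12*sin(4*x) - 4*cos(x).
Expand u² and (u')² and integrate term by term on (0, π), using: for integers n ≥ 1, ∫_0^π sin²(nx) dx = ∫_0^π cos²(nx) dx = π/2; for n ≠ n', ∫_0^π sin(nx)sin(n'x) dx = ∫_0^π cos(nx)cos(n'x) dx = 0; and by product-to-sum, ∫_0^π sin(nx)cos(n'x) dx = ½∫_0^π [sin((n+n')x) + sin((n−n')x)] dx, which is 0 when n+n' is even and 2n/(n²−n'²) when n+n' is odd (it need not vanish on (0, π)).
  u² squared terms: (-4)²·∫sin(x)² dx = 16·π/2 = 8*π;  (3)²·∫cos(4x)² dx = 9·π/2 = 9*π/2.
  u² cross terms: 2·(-4)·(3)·∫sin(x)·cos(4x) dx = -24·(-2/15) = 16/5.
  So ∫_0^π u² dx = 8*π + 9*π/2 + 16/5 = 16/5 + 25*π/2.
  (u')² squared terms: (-12)²·∫sin(4x)² dx = 144·π/2 = 72*π;  (-4)²·∫cos(x)² dx = 16·π/2 = 8*π.
  (u')² cross terms: 2·(-12)·(-4)·∫sin(4x)·cos(x) dx = 96·(8/15) = 256/5.
  So ∫_0^π (u')² dx = 72*π + 8*π + 256/5 = 256/5 + 80*π.
||u||_{H^1}^2 = (16/5 + 25*π/2) + (256/5 + 80*π) = 272/5 + 185*π/2.


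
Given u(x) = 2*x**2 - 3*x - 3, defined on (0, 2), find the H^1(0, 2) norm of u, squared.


||u||_{H^1}^2 = 544/15

The H^1 norm (squared) on an interval (0, L) is
  ||u||_{H^1}^2 = ∫_0^L u(x)^2 dx + ∫_0^L u'(x)^2 dx.
Compute u'(x) = 4*x - 3.
Then u(x)^2 = 4*x**4 - 12*x**3 - 3*x**2 + 18*x + 9 and u'(x)^2 = 16*x**2 - 24*x + 9.
Integrate each monomial from 0 to 2 using ∫_0^2 c·x^n dx = c·2^(n+1)/(n+1):
  ∫_0^2 u(x)^2 dx = ∫_0^2 (4*x^4 - 12*x^3 - 3*x^2 + 18*x + 9) dx. Term by term:
    ∫_0^2 4*x^4 dx = 128/5;  ∫_0^2 -12*x^3 dx = -48;  ∫_0^2 -3*x^2 dx = -8;
    ∫_0^2 18*x dx = 36;  ∫_0^2 9 dx = 18.
  Sum: 128/5 − 48 − 8 + 36 + 18 = 118/5.
  ∫_0^2 u'(x)^2 dx = ∫_0^2 (16*x^2 - 24*x + 9) dx. Term by term:
    ∫_0^2 16*x^2 dx = 128/3;  ∫_0^2 -24*x dx = -48;  ∫_0^2 9 dx = 18.
  Sum: 128/3 − 48 + 18 = 38/3.
Adding: ||u||_{H^1}^2 = 118/5 + 38/3 = 544/15.


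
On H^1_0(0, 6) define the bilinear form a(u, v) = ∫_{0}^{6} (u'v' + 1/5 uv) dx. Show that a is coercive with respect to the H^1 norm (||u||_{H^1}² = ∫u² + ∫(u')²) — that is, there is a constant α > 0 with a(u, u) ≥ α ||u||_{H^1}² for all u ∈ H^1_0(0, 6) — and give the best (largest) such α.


α = (36/5 + π^2)/(π^2 + 36)

Coercivity of a(·,·) on H^1_0(0, 6) means a(u, u) ≥ α ||u||_{H^1}² for every u ∈ H^1_0.
The interval has length L = 6, and Poincaré/coercivity depend only on L. Here a(u, u) = ∫(u')² + (1/5)·∫u².
Here 0 < c = 1/5 < 1. The condition a(u,u) ≥ α||u||_{H^1}² reads (1−α)∫(u')² ≥ (α−c)∫u². Any admissible α is ≤ 1 (rapidly oscillating u have ∫u²/∫(u')² → 0), and α = 1 would force 0 ≥ (1−c)∫u², impossible since c < 1; so 1−α > 0. By the sharp Poincaré inequality on H^1_0 of an interval of length L, ∫(u')² ≥ (π/L)²∫u² with equality for the first sine mode sin(π(x−x₀)/L) (x₀ the left endpoint), so the inequality holds for all u iff (1−α)(π/L)² ≥ α − c, i.e. α ≤ ((π/L)² + c)/((π/L)² + 1) = (1 + c(L/π)²)/(1 + (L/π)²). With (π/L)² = π^2/36 and c = 1/5, the largest admissible constant is α = ((π/L)² + c)/((π/L)² + 1).
Simplifying, α = (36/5 + π^2)/(π^2 + 36).


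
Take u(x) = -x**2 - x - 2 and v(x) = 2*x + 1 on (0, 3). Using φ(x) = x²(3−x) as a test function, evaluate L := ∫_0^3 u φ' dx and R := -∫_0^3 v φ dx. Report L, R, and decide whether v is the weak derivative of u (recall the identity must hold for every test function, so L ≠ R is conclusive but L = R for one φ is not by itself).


LHS = 621/20, RHS = -621/20. No, v is not the weak derivative of u.

u(x) = -x**2 - x - 2, classical derivative u'(x) = -2*x - 1.
φ(x) = x²(3−x), so φ'(x) = 3*x*(2 - x).
Note φ(0) = φ(3) = 0, so the boundary term u·φ vanishes.
LHS = ∫_0^3 u(x) φ'(x) dx = ∫_0^3 (3*x^4 - 3*x^3 - 12*x) dx. Term by term:
  ∫_0^3 3*x^4 dx = 729/5;  ∫_0^3 -3*x^3 dx = -243/4;  ∫_0^3 -12*x dx = -54.
Sum: 729/5 − 243/4 − 54 = 621/20.
So LHS = 621/20.
∫_0^3 v(x) φ(x) dx = ∫_0^3 (-2*x^4 + 5*x^3 + 3*x^2) dx. Term by term:
  ∫_0^3 -2*x^4 dx = -486/5;  ∫_0^3 5*x^3 dx = 405/4;  ∫_0^3 3*x^2 dx = 27.
Sum: -486/5 + 405/4 + 27 = 621/20.
So RHS = -∫_0^3 v(x) φ(x) dx = -621/20.
LHS − RHS = 621/10 ≠ 0, so the identity fails.
(For a valid weak derivative the identity must hold for EVERY test function, in particular this one. The failure shows v is NOT the weak derivative of u.)
Correct weak derivative would be u'(x) = -2*x - 1.


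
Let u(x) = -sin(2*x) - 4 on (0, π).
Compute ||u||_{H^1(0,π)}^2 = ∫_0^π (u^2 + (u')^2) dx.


||u||_{H^1(0,π)}^2 = 37*π/2

u'(x) = -2*cos(2*x).
Expand u² and (u')² and integrate term by term on (0, π), using: for integers n ≥ 1, ∫_0^π sin²(nx) dx = ∫_0^π cos²(nx) dx = π/2; for n ≠ n', ∫_0^π sin(nx)sin(n'x) dx = ∫_0^π cos(nx)cos(n'x) dx = 0; and by product-to-sum, ∫_0^π sin(nx)cos(n'x) dx = ½∫_0^π [sin((n+n')x) + sin((n−n')x)] dx, which is 0 when n+n' is even and 2n/(n²−n'²) when n+n' is odd (it need not vanish on (0, π)). For the constant mode: ∫_0^π 1 dx = π, ∫_0^π cos(nx) dx = 0, ∫_0^π sin(nx) dx = (1−(−1)^n)/n.
  u² squared terms: (-4)²·∫1 dx = 16·π = 16*π;  (-1)²·∫sin(2x)² dx = 1·π/2 = π/2.
  u² cross terms: 2·(-4)·(-1)·∫1·sin(2x) dx = 8·(0) = 0.
  So ∫_0^π u² dx = 16*π + π/2 + 0 = 33*π/2.
  (u')² squared terms: (-2)²·∫cos(2x)² dx = 4·π/2 = 2*π.
  So ∫_0^π (u')² dx = 2*π.
||u||_{H^1}^2 = (33*π/2) + (2*π) = 37*π/2.


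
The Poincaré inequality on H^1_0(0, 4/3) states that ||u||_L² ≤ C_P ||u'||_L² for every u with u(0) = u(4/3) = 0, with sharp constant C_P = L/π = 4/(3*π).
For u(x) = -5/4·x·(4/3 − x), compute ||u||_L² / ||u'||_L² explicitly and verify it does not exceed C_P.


||u||_L² / ||u'||_L² = 2*sqrt(10)/15 < C_P = 4/(3*π).

u(x) = -5/4·x·(4/3 − x), so u'(x) = 5*x/2 - 5/3.
u(x) = -5/4·x·(4/3 − x) vanishes at x = 0 and x = 4/3, so u ∈ H^1_0(0, 4/3). Differentiate via the product rule and integrate the resulting polynomials term by term.
  ∫_0^4/3 u² dx = ∫_0^4/3 (25*x^4/16 - 25*x^3/6 + 25*x^2/9) dx. Term by term:
    ∫_0^4/3 25*x^4/16 dx = 320/243;  ∫_0^4/3 -25*x^3/6 dx = -800/243;  ∫_0^4/3 25*x^2/9 dx = 1600/729.
  Sum: 320/243 − 800/243 + 1600/729 = 160/729.
  ∫_0^4/3 (u')² dx = ∫_0^4/3 (25*x^2/4 - 25*x/3 + 25/9) dx. Term by term:
    ∫_0^4/3 25*x^2/4 dx = 400/81;  ∫_0^4/3 -25*x/3 dx = -200/27;  ∫_0^4/3 25/9 dx = 100/27.
  Sum: 400/81 − 200/27 + 100/27 = 100/81.
∫_0^4/3 u² dx = 160/729, so ||u||_L² = 4*sqrt(10)/27.
∫_0^4/3 (u')² dx = 100/81, so ||u'||_L² = 10/9.
Ratio ||u||_L² / ||u'||_L² = 2*sqrt(10)/15.
Sharp Poincaré constant on H^1_0(0, 4/3) is C_P = L/π = 4/(3*π), achieved by sin(3*π/4·x).
A polynomial bump cannot attain the sharp Poincaré constant (only the first sine eigenfunction does), so the ratio is strictly less than C_P, consistent with ||u||_L² ≤ C_P ||u'||_L².


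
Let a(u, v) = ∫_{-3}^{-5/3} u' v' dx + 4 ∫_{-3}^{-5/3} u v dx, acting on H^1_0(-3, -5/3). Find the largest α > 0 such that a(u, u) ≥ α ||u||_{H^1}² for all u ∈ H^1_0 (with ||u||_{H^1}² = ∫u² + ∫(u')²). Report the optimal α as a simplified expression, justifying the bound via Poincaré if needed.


α = 1

Coercivity of a(·,·) on H^1_0(-3, -5/3) means a(u, u) ≥ α ||u||_{H^1}² for every u ∈ H^1_0.
The interval has length L = 4/3, and Poincaré/coercivity depend only on L. Here a(u, u) = ∫(u')² + (4)·∫u².
Here c = 4 ≥ 1, so a(u,u) = ∫(u')² + c∫u² ≥ ∫(u')² + ∫u² = ||u||_{H^1}², i.e. α = 1 works. No larger α is possible: a(u,u) ≥ α||u||_{H^1}² means (1−α)∫(u')² ≥ (α−c)∫u², and for the modes u_n = sin(nπ(x−x₀)/L) (x₀ the left endpoint) one has ∫u_n²/∫(u_n')² = (L/(nπ))² → 0, so a(u_n,u_n)/||u_n||_{H^1}² → 1. Hence the optimal constant is α = 1.
Therefore α = 1.


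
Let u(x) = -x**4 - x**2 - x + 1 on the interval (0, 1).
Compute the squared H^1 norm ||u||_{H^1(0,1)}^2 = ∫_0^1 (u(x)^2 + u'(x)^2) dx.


||u||_{H^1}^2 = 1577/126

The H^1 norm (squared) on an interval (0, L) is
  ||u||_{H^1}^2 = ∫_0^L u(x)^2 dx + ∫_0^L u'(x)^2 dx.
Compute u'(x) = -4*x**3 - 2*x - 1.
Then u(x)^2 = x**8 + 2*x**6 + 2*x**5 - x**4 + 2*x**3 - x**2 - 2*x + 1 and u'(x)^2 = 16*x**6 + 16*x**4 + 8*x**3 + 4*x**2 + 4*x + 1.
Integrate each monomial from 0 to 1 using ∫_0^1 c·x^n dx = c·1^(n+1)/(n+1):
  ∫_0^1 u(x)^2 dx = ∫_0^1 (x^8 + 2*x^6 + 2*x^5 - x^4 + 2*x^3 - x^2 - 2*x + 1) dx. Term by term:
    ∫_0^1 x^8 dx = 1/9;  ∫_0^1 2*x^6 dx = 2/7;  ∫_0^1 2*x^5 dx = 1/3;
    ∫_0^1 -x^4 dx = -1/5;  ∫_0^1 2*x^3 dx = 1/2;  ∫_0^1 -x^2 dx = -1/3;
    ∫_0^1 -2*x dx = -1;  ∫_0^1 1 dx = 1.
  Sum: 1/9 + 2/7 + 1/3 − 1/5 + 1/2 − 1/3 − 1 + 1 = 439/630.
  ∫_0^1 u'(x)^2 dx = ∫_0^1 (16*x^6 + 16*x^4 + 8*x^3 + 4*x^2 + 4*x + 1) dx. Term by term:
    ∫_0^1 16*x^6 dx = 16/7;  ∫_0^1 16*x^4 dx = 16/5;  ∫_0^1 8*x^3 dx = 2;
    ∫_0^1 4*x^2 dx = 4/3;  ∫_0^1 4*x dx = 2;  ∫_0^1 1 dx = 1.
  Sum: 16/7 + 16/5 + 2 + 4/3 + 2 + 1 = 1241/105.
Adding: ||u||_{H^1}^2 = 439/630 + 1241/105 = 1577/126.


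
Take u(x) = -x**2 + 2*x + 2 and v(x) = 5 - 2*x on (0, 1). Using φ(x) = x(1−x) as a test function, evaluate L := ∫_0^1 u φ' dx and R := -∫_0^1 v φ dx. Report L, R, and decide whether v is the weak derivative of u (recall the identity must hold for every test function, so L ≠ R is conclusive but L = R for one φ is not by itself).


LHS = -1/6, RHS = -2/3. No, v is not the weak derivative of u.

u(x) = -x**2 + 2*x + 2, classical derivative u'(x) = 2 - 2*x.
φ(x) = x(1−x), so φ'(x) = 1 - 2*x.
Note φ(0) = φ(1) = 0, so the boundary term u·φ vanishes.
LHS = ∫_0^1 u(x) φ'(x) dx = ∫_0^1 (2*x^3 - 5*x^2 - 2*x + 2) dx. Term by term:
  ∫_0^1 2*x^3 dx = 1/2;  ∫_0^1 -5*x^2 dx = -5/3;  ∫_0^1 -2*x dx = -1;
  ∫_0^1 2 dx = 2.
Sum: 1/2 − 5/3 − 1 + 2 = -1/6.
So LHS = -1/6.
∫_0^1 v(x) φ(x) dx = ∫_0^1 (2*x^3 - 7*x^2 + 5*x) dx. Term by term:
  ∫_0^1 2*x^3 dx = 1/2;  ∫_0^1 -7*x^2 dx = -7/3;  ∫_0^1 5*x dx = 5/2.
Sum: 1/2 − 7/3 + 5/2 = 2/3.
So RHS = -∫_0^1 v(x) φ(x) dx = -2/3.
LHS − RHS = 1/2 ≠ 0, so the identity fails.
(For a valid weak derivative the identity must hold for EVERY test function, in particular this one. The failure shows v is NOT the weak derivative of u.)
Correct weak derivative would be u'(x) = 2 - 2*x.


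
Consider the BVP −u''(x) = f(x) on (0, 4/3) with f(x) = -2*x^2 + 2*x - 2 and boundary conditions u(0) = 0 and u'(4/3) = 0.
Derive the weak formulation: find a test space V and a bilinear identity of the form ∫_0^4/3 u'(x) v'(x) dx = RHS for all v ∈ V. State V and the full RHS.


V = {v ∈ H^1(0, 4/3) : v(0) = 0} (test functions vanish at x = 0 where u is specified); weak form: ∫_0^4/3 u'v' dx = ∫_0^4/3 (-2*x^2 + 2*x - 2) v dx for all v ∈ V.

Multiply both sides by a test function v and integrate from 0 to 4/3:
  ∫_0^4/3 −u''(x) v(x) dx = ∫_0^4/3 f(x) v(x) dx.
Integrate the LHS by parts once:
  ∫_0^4/3 −u'' v dx = −[u'(x) v(x)]_0^4/3 + ∫_0^4/3 u'(x) v'(x) dx.
Thus ∫_0^4/3 u'(x) v'(x) dx = ∫_0^4/3 f(x) v(x) dx + [u'(x) v(x)]_0^4/3.
Choose V so that boundary terms are either known or forced to vanish.
Mixed BC: u(0) = 0 (Dirichlet) and u'(4/3) = 0 (Neumann). Define V = {v ∈ H^1(0, 4/3) : v(0) = 0}. Then [u' v]_0^4/3 = u'(4/3)·v(4/3) − u'(0)·0 = 0.
Weak formulation: find u (satisfying any essential BC) such that ∫_0^4/3 u'(x) v'(x) dx = ∫_0^4/3 f v dx for all v ∈ V (Dirichlet at 0 absorbed into V; the Neumann datum at x = 4/3 is zero, so no boundary term remains).
Substituting f(x) = -2*x^2 + 2*x - 2, the right-hand side is ∫_0^4/3 (-2*x^2 + 2*x - 2) v dx.


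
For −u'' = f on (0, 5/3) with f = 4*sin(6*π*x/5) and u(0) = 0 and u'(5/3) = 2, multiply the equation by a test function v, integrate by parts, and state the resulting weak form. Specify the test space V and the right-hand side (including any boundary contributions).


V = {v ∈ H^1(0, 5/3) : v(0) = 0} (test functions vanish at x = 0 where u is specified); weak form: ∫_0^5/3 u'v' dx = ∫_0^5/3 (4*sin(6*π*x/5)) v dx + 2·v(5/3) for all v ∈ V.

Multiply both sides by a test function v and integrate from 0 to 5/3:
  ∫_0^5/3 −u''(x) v(x) dx = ∫_0^5/3 f(x) v(x) dx.
Integrate the LHS by parts once:
  ∫_0^5/3 −u'' v dx = −[u'(x) v(x)]_0^5/3 + ∫_0^5/3 u'(x) v'(x) dx.
Thus ∫_0^5/3 u'(x) v'(x) dx = ∫_0^5/3 f(x) v(x) dx + [u'(x) v(x)]_0^5/3.
Choose V so that boundary terms are either known or forced to vanish.
Mixed BC: u(0) = 0 (Dirichlet) and u'(5/3) = 2 (Neumann). Define V = {v ∈ H^1(0, 5/3) : v(0) = 0}. Then [u' v]_0^5/3 = u'(5/3)·v(5/3) − u'(0)·0 = 2·v(5/3).
Weak formulation: find u (satisfying any essential BC) such that ∫_0^5/3 u'(x) v'(x) dx = ∫_0^5/3 f v dx + 2·v(5/3) for all v ∈ V (Dirichlet at 0 absorbed into V; Neumann datum at x = 5/3 contributes the boundary term).
Substituting f(x) = 4*sin(6*π*x/5), the right-hand side is ∫_0^5/3 (4*sin(6*π*x/5)) v dx + 2·v(5/3).


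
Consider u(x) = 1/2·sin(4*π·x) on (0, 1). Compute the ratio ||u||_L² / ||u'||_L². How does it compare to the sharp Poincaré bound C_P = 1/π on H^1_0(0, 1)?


||u||_L² / ||u'||_L² = 1/(4*π) < C_P = 1/π.

u(x) = 1/2·sin(4*π·x), so u'(x) = 2*π*cos(4*π*x).
Writing u(x) = A·sin(kπx/L) with A = 1/2 and k = 4, use ∫_0^L sin²(kπx/L) dx = L/2 and ∫_0^L cos²(kπx/L) dx = L/2.
u² = 1/4·sin²(4*π·x) and (u')² = 4*π^2·cos²(4*π·x), and each of sin², cos² integrates to L/2 = 1/2 over (0, 1).
∫_0^1 u² dx = 1/8, so ||u||_L² = sqrt(2)/4.
∫_0^1 (u')² dx = 2*π^2, so ||u'||_L² = sqrt(2)*π.
Ratio ||u||_L² / ||u'||_L² = 1/(4*π).
Sharp Poincaré constant on H^1_0(0, 1) is C_P = L/π = 1/π, achieved by sin(π·x).
This is the k = 4 harmonic; the ratio L/(kπ) is strictly less than C_P = L/π, consistent with the sharp inequality ||u||_L² ≤ C_P ||u'||_L².


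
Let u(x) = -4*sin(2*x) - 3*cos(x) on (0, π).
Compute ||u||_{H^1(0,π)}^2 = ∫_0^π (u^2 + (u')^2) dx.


||u||_{H^1(0,π)}^2 = 64 + 49*π

u'(x) = 3*sin(x) - 8*cos(2*x).
Expand u² and (u')² and integrate term by term on (0, π), using: for integers n ≥ 1, ∫_0^π sin²(nx) dx = ∫_0^π cos²(nx) dx = π/2; for n ≠ n', ∫_0^π sin(nx)sin(n'x) dx = ∫_0^π cos(nx)cos(n'x) dx = 0; and by product-to-sum, ∫_0^π sin(nx)cos(n'x) dx = ½∫_0^π [sin((n+n')x) + sin((n−n')x)] dx, which is 0 when n+n' is even and 2n/(n²−n'²) when n+n' is odd (it need not vanish on (0, π)).
  u² squared terms: (-4)²·∫sin(2x)² dx = 16·π/2 = 8*π;  (-3)²·∫cos(x)² dx = 9·π/2 = 9*π/2.
  u² cross terms: 2·(-4)·(-3)·∫sin(2x)·cos(x) dx = 24·(4/3) = 32.
  So ∫_0^π u² dx = 8*π + 9*π/2 + 32 = 32 + 25*π/2.
  (u')² squared terms: (-8)²·∫cos(2x)² dx = 64·π/2 = 32*π;  (3)²·∫sin(x)² dx = 9·π/2 = 9*π/2.
  (u')² cross terms: 2·(-8)·(3)·∫cos(2x)·sin(x) dx = -48·(-2/3) = 32.
  So ∫_0^π (u')² dx = 32*π + 9*π/2 + 32 = 32 + 73*π/2.
||u||_{H^1}^2 = (32 + 25*π/2) + (32 + 73*π/2) = 64 + 49*π.
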